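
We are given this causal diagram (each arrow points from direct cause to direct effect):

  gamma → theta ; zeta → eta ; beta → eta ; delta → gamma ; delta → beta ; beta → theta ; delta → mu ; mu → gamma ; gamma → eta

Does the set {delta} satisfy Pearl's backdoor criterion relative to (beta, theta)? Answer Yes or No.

Yes

Backdoor paths from beta to theta (paths whose first edge points into beta):
  P1: beta <- delta -> mu -> gamma -> theta
  P2: beta <- delta -> gamma -> theta
Condition 1 (no descendant of beta in the set): holds — descendants of beta are {eta, theta}; none are in {delta}.
Condition 2 (every backdoor path blocked by {delta}):
  P1: blocked at fork node delta ∈ conditioning set.
  P2: blocked at fork node delta ∈ conditioning set.
{delta} satisfies the backdoor criterion.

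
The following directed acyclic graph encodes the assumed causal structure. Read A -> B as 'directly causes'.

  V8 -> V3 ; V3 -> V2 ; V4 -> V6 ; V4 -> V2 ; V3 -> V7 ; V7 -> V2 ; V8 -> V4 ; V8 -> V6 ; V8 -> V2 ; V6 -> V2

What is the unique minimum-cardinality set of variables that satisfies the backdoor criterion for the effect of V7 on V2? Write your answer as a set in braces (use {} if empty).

{V3}

Variables eligible for adjustment (non-descendants of V7, excluding V7 and V2): {V3, V4, V6, V8}.
Backdoor paths from V7 to V2:
  P1: V7 <- V3 <- V8 -> V4 -> V6 -> V2
  P2: V7 <- V3 <- V8 -> V4 -> V2
  P3: V7 <- V3 <- V8 -> V6 <- V4 -> V2
  P4: V7 <- V3 <- V8 -> V6 -> V2
  P5: V7 <- V3 <- V8 -> V2
  P6: V7 <- V3 -> V2
The empty set is not sufficient: P1 (V7 <- V3 <- V8 -> V4 -> V6 -> V2) has no collider blocking it and no conditioned non-collider, so it is open.
Try {V3}:
  P1: blocked at chain node V3 ∈ conditioning set.
  P2: blocked at chain node V3 ∈ conditioning set.
  P3: blocked at chain node V3 ∈ conditioning set.
  P4: blocked at chain node V3 ∈ conditioning set.
  P5: blocked at chain node V3 ∈ conditioning set.
  P6: blocked at fork node V3 ∈ conditioning set.
{V3} contains no descendant of V7 and blocks every backdoor path.
No other singleton works — e.g. {V8} leaves P6 open — so {V3} is the unique smallest valid adjustment set.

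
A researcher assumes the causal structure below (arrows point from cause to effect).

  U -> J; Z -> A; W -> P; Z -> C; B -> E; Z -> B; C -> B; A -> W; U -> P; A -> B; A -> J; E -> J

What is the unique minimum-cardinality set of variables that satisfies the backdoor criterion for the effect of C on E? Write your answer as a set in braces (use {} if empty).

Variables eligible for adjustment (non-descendants of C, excluding C and E): {A, P, U, W, Z}.
Backdoor paths from C to E:
  P1: C <- Z -> A -> W -> P <- U -> J <- E
  P2: C <- Z -> A -> B -> E
  P3: C <- Z -> A -> J <- E
  P4: C <- Z -> B <- A -> W -> P <- U -> J <- E
  P5: C <- Z -> B <- A -> J <- E
  P6: C <- Z -> B -> E
The empty set is not sufficient: P2 (C <- Z -> A -> B -> E) has no collider blocking it and no conditioned non-collider, so it is open.
Try {Z}:
  P1: blocked at fork node Z ∈ conditioning set.
  P2: blocked at fork node Z ∈ conditioning set.
  P3: blocked at fork node Z ∈ conditioning set.
  P4: blocked at fork node Z ∈ conditioning set.
  P5: blocked at fork node Z ∈ conditioning set.
  P6: blocked at fork node Z ∈ conditioning set.
{Z} contains no descendant of C and blocks every backdoor path.
No other singleton works — e.g. {A} leaves P6 open — so {Z} is the unique smallest valid adjustment set.

{Z}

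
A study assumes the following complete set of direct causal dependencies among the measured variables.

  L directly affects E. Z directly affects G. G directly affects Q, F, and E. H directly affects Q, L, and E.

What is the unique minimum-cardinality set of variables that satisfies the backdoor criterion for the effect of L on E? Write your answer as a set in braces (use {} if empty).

{H}

Variables eligible for adjustment (non-descendants of L, excluding L and E): {F, G, H, Q, Z}.
Backdoor paths from L to E:
  P1: L <- H -> Q <- G -> E
  P2: L <- H -> E
The empty set is not sufficient: P2 (L <- H -> E) has no collider blocking it and no conditioned non-collider, so it is open.
Try {H}:
  P1: blocked at fork node H ∈ conditioning set.
  P2: blocked at fork node H ∈ conditioning set.
{H} contains no descendant of L and blocks every backdoor path.
No other singleton works — e.g. {Z} leaves P2 open — so {H} is the unique smallest valid adjustment set.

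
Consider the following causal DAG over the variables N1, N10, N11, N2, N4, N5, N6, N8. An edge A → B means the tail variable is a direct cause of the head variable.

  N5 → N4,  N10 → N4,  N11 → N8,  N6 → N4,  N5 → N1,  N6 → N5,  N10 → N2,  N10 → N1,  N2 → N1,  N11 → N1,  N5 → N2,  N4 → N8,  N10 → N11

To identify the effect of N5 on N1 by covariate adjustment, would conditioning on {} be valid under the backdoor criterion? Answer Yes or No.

Yes

Backdoor paths from N5 to N1 (paths whose first edge points into N5):
  P1: N5 <- N6 -> N4 <- N10 -> N2 -> N1
  P2: N5 <- N6 -> N4 <- N10 -> N11 -> N1
  P3: N5 <- N6 -> N4 <- N10 -> N1
  P4: N5 <- N6 -> N4 -> N8 <- N11 <- N10 -> N2 -> N1
  P5: N5 <- N6 -> N4 -> N8 <- N11 <- N10 -> N1
  P6: N5 <- N6 -> N4 -> N8 <- N11 -> N1
Condition 1 (no descendant of N5 in the set): holds — descendants of N5 are {N1, N2, N4, N8}; none are in {}.
Condition 2 (every backdoor path blocked by {}):
  P1: blocked at collider N4 (neither it nor any descendant is in the conditioning set).
  P2: blocked at collider N4 (neither it nor any descendant is in the conditioning set).
  P3: blocked at collider N4 (neither it nor any descendant is in the conditioning set).
  P4: blocked at collider N8 (neither it nor any descendant is in the conditioning set).
  P5: blocked at collider N8 (neither it nor any descendant is in the conditioning set).
  P6: blocked at collider N8 (neither it nor any descendant is in the conditioning set).
{} satisfies the backdoor criterion.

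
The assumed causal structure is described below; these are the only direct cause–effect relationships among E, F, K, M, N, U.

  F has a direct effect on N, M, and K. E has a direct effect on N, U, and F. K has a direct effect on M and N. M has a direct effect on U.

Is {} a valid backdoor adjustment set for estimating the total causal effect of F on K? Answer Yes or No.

Backdoor paths from F to K (paths whose first edge points into F):
  P1: F <- E -> N <- K
  P2: F <- E -> U <- M <- K
Condition 1 (no descendant of F in the set): holds — descendants of F are {K, M, N, U}; none are in {}.
Condition 2 (every backdoor path blocked by {}):
  P1: blocked at collider N (neither it nor any descendant is in the conditioning set).
  P2: blocked at collider U (neither it nor any descendant is in the conditioning set).
{} satisfies the backdoor criterion.

Yes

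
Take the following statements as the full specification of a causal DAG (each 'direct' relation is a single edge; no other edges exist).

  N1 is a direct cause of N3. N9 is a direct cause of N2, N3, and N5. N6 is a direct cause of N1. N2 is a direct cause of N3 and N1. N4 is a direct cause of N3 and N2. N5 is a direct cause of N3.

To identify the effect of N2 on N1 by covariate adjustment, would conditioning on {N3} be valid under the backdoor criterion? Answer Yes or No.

No

Backdoor paths from N2 to N1 (paths whose first edge points into N2):
  P1: N2 <- N9 -> N5 -> N3 <- N1
  P2: N2 <- N9 -> N3 <- N1
  P3: N2 <- N4 -> N3 <- N1
Condition 1 (no descendant of N2 in the set): FAILS — N3 is a descendant of N2.
Condition 2 (every backdoor path blocked by {N3}):
  P1: open — collider(s) N3 are conditioned on (or have a conditioned descendant) and no non-collider on the path is in the set.
  P2: open — collider(s) N3 are conditioned on (or have a conditioned descendant) and no non-collider on the path is in the set.
  P3: open — collider(s) N3 are conditioned on (or have a conditioned descendant) and no non-collider on the path is in the set.
{N3} does not satisfy the backdoor criterion.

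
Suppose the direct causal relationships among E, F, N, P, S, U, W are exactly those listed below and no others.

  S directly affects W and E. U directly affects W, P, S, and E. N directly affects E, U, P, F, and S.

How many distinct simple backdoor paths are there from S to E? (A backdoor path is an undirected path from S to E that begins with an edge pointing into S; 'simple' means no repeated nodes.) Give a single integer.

6

A backdoor path from S to E is any simple undirected path whose first edge points into S (i.e. leaves S via a parent).
Parents of S: {N, U}.
Enumerating:
  P1: S <- N -> U -> E
  P2: S <- N -> P <- U -> E
  P3: S <- N -> E
  P4: S <- U <- N -> E
  P5: S <- U -> P <- N -> E
  P6: S <- U -> E
That exhausts the simple backdoor paths. Count: 6.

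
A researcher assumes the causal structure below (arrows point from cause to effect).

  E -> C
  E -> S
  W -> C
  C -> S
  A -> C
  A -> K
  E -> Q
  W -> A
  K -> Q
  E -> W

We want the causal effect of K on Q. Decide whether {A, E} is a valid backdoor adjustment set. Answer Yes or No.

Backdoor paths from K to Q (paths whose first edge points into K):
  P1: K <- A <- W <- E -> Q
  P2: K <- A <- W -> C <- E -> Q
  P3: K <- A <- W -> C -> S <- E -> Q
  P4: K <- A -> C <- E -> Q
  P5: K <- A -> C <- W <- E -> Q
  P6: K <- A -> C -> S <- E -> Q
Condition 1 (no descendant of K in the set): holds — descendants of K are {Q}; none are in {A, E}.
Condition 2 (every backdoor path blocked by {A, E}):
  P1: blocked at chain node A ∈ conditioning set.
  P2: blocked at chain node A ∈ conditioning set.
  P3: blocked at chain node A ∈ conditioning set.
  P4: blocked at fork node A ∈ conditioning set.
  P5: blocked at fork node A ∈ conditioning set.
  P6: blocked at fork node A ∈ conditioning set.
{A, E} satisfies the backdoor criterion.

Yes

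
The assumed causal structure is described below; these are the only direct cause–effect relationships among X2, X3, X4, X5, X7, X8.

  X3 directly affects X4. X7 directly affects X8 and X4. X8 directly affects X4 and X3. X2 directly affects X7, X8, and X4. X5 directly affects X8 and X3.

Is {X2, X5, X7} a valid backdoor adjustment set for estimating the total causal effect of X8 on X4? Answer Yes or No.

Yes

Backdoor paths from X8 to X4 (paths whose first edge points into X8):
  P1: X8 <- X5 -> X3 -> X4
  P2: X8 <- X2 -> X7 -> X4
  P3: X8 <- X2 -> X4
  P4: X8 <- X7 <- X2 -> X4
  P5: X8 <- X7 -> X4
Condition 1 (no descendant of X8 in the set): holds — descendants of X8 are {X3, X4}; none are in {X2, X5, X7}.
Condition 2 (every backdoor path blocked by {X2, X5, X7}):
  P1: blocked at fork node X5 ∈ conditioning set.
  P2: blocked at fork node X2 ∈ conditioning set.
  P3: blocked at fork node X2 ∈ conditioning set.
  P4: blocked at chain node X7 ∈ conditioning set.
  P5: blocked at fork node X7 ∈ conditioning set.
{X2, X5, X7} satisfies the backdoor criterion.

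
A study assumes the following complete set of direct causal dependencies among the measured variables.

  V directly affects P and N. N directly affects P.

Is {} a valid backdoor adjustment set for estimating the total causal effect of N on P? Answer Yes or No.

Backdoor paths from N to P (paths whose first edge points into N):
  P1: N <- V -> P
Condition 1 (no descendant of N in the set): holds — descendants of N are {P}; none are in {}.
Condition 2 (every backdoor path blocked by {}):
  P1: open — no interior node is in the conditioning set.
{} does not satisfy the backdoor criterion.

No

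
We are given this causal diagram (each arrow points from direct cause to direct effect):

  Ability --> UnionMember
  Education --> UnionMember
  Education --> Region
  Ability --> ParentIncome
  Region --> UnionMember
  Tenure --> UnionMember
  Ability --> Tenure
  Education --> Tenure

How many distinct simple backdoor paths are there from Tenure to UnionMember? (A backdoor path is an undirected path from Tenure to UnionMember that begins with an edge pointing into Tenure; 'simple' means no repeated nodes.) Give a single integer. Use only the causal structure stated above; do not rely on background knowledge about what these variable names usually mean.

3

A backdoor path from Tenure to UnionMember is any simple undirected path whose first edge points into Tenure (i.e. leaves Tenure via a parent).
Parents of Tenure: {Ability, Education}.
Enumerating:
  P1: Tenure <- Education -> Region -> UnionMember
  P2: Tenure <- Education -> UnionMember
  P3: Tenure <- Ability -> UnionMember
That exhausts the simple backdoor paths. Count: 3.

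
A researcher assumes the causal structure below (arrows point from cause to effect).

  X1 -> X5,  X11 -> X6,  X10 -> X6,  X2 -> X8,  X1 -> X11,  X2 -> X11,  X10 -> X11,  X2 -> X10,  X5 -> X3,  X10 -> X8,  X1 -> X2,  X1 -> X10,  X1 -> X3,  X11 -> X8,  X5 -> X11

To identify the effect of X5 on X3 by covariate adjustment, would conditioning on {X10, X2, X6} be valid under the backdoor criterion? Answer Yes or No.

Backdoor paths from X5 to X3 (paths whose first edge points into X5):
  P1: X5 <- X1 -> X3
Condition 1 (no descendant of X5 in the set): FAILS — X6 is a descendant of X5.
Condition 2 (every backdoor path blocked by {X10, X2, X6}):
  P1: open — no interior node is in the conditioning set.
{X10, X2, X6} does not satisfy the backdoor criterion.

No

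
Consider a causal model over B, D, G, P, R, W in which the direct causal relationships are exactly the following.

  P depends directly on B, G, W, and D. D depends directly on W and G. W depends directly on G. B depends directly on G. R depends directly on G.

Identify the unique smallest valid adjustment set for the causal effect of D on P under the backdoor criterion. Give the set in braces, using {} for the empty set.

Variables eligible for adjustment (non-descendants of D, excluding D and P): {B, G, R, W}.
Backdoor paths from D to P:
  P1: D <- G -> W -> P
  P2: D <- G -> B -> P
  P3: D <- G -> P
  P4: D <- W <- G -> B -> P
  P5: D <- W <- G -> P
  P6: D <- W -> P
The empty set is not sufficient: P1 (D <- G -> W -> P) has no collider blocking it and no conditioned non-collider, so it is open.
Try {G, W}:
  P1: blocked at fork node G ∈ conditioning set.
  P2: blocked at fork node G ∈ conditioning set.
  P3: blocked at fork node G ∈ conditioning set.
  P4: blocked at chain node W ∈ conditioning set.
  P5: blocked at chain node W ∈ conditioning set.
  P6: blocked at fork node W ∈ conditioning set.
{G, W} contains no descendant of D and blocks every backdoor path.
Every element of {G, W} is needed (dropping G leaves P2 open; dropping W leaves P6 open), so no proper subset is valid.
Among all size-2 subsets of the eligible variables, only {G, W} blocks every backdoor path, so it is the unique smallest valid adjustment set.

{G, W}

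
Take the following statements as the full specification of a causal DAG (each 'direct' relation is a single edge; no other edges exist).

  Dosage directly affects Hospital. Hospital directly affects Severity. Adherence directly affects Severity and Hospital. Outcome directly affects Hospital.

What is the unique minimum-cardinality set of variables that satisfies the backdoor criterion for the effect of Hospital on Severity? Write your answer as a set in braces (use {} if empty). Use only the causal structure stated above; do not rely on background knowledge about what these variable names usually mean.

Variables eligible for adjustment (non-descendants of Hospital, excluding Hospital and Severity): {Adherence, Dosage, Outcome}.
Backdoor paths from Hospital to Severity:
  P1: Hospital <- Adherence -> Severity
The empty set is not sufficient: P1 (Hospital <- Adherence -> Severity) has no collider blocking it and no conditioned non-collider, so it is open.
Try {Adherence}:
  P1: blocked at fork node Adherence ∈ conditioning set.
{Adherence} contains no descendant of Hospital and blocks every backdoor path.
No other singleton works — e.g. {Dosage} leaves P1 open — so {Adherence} is the unique smallest valid adjustment set.

{Adherence}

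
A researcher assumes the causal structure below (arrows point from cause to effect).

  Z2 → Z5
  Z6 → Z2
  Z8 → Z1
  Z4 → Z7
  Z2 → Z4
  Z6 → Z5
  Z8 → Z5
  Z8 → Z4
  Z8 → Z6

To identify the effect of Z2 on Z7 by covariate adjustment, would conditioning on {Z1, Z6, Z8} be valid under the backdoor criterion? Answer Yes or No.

Yes

Backdoor paths from Z2 to Z7 (paths whose first edge points into Z2):
  P1: Z2 <- Z6 <- Z8 -> Z4 -> Z7
  P2: Z2 <- Z6 -> Z5 <- Z8 -> Z4 -> Z7
Condition 1 (no descendant of Z2 in the set): holds — descendants of Z2 are {Z4, Z5, Z7}; none are in {Z1, Z6, Z8}.
Condition 2 (every backdoor path blocked by {Z1, Z6, Z8}):
  P1: blocked at chain node Z6 ∈ conditioning set.
  P2: blocked at fork node Z6 ∈ conditioning set.
{Z1, Z6, Z8} satisfies the backdoor criterion.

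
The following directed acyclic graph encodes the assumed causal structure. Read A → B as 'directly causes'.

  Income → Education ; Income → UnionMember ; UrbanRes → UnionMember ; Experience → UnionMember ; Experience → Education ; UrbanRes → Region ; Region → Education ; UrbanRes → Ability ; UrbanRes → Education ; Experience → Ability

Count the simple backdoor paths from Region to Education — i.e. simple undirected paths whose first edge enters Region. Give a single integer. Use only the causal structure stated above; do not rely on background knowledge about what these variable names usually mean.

5

A backdoor path from Region to Education is any simple undirected path whose first edge points into Region (i.e. leaves Region via a parent).
Parents of Region: {UrbanRes}.
Enumerating:
  P1: Region <- UrbanRes -> UnionMember <- Experience -> Education
  P2: Region <- UrbanRes -> UnionMember <- Income -> Education
  P3: Region <- UrbanRes -> Ability <- Experience -> UnionMember <- Income -> Education
  P4: Region <- UrbanRes -> Ability <- Experience -> Education
  P5: Region <- UrbanRes -> Education
That exhausts the simple backdoor paths. Count: 5.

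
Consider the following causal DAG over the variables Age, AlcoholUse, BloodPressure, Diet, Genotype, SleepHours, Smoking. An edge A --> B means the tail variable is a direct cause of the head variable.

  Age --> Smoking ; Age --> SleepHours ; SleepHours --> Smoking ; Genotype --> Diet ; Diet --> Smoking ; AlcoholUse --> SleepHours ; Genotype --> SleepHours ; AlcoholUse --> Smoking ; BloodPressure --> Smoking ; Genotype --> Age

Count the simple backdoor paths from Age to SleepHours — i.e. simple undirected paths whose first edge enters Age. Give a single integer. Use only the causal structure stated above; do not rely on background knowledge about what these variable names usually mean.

A backdoor path from Age to SleepHours is any simple undirected path whose first edge points into Age (i.e. leaves Age via a parent).
Parents of Age: {Genotype}.
Enumerating:
  P1: Age <- Genotype -> Diet -> Smoking <- AlcoholUse -> SleepHours
  P2: Age <- Genotype -> Diet -> Smoking <- SleepHours
  P3: Age <- Genotype -> SleepHours
That exhausts the simple backdoor paths. Count: 3.

3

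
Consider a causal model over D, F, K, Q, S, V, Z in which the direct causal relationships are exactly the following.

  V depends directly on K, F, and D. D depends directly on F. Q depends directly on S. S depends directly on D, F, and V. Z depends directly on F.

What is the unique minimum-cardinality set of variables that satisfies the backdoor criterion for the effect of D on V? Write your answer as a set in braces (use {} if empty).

{F}

Variables eligible for adjustment (non-descendants of D, excluding D and V): {F, K, Z}.
Backdoor paths from D to V:
  P1: D <- F -> V
  P2: D <- F -> S <- V
The empty set is not sufficient: P1 (D <- F -> V) has no collider blocking it and no conditioned non-collider, so it is open.
Try {F}:
  P1: blocked at fork node F ∈ conditioning set.
  P2: blocked at fork node F ∈ conditioning set.
{F} contains no descendant of D and blocks every backdoor path.
No other singleton works — e.g. {K} leaves P1 open — so {F} is the unique smallest valid adjustment set.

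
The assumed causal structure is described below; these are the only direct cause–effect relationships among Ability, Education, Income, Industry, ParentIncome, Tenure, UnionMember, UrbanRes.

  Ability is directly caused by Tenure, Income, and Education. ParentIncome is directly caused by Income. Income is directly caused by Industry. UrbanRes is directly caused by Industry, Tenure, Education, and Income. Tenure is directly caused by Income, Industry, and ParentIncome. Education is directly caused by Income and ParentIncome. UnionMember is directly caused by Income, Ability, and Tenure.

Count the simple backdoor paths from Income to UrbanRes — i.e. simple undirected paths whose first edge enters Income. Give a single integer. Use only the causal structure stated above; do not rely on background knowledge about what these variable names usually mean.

A backdoor path from Income to UrbanRes is any simple undirected path whose first edge points into Income (i.e. leaves Income via a parent).
Parents of Income: {Industry}.
Enumerating:
  P1: Income <- Industry -> Tenure <- ParentIncome -> Education -> UrbanRes
  P2: Income <- Industry -> Tenure -> UrbanRes
  P3: Income <- Industry -> Tenure -> Ability <- Education -> UrbanRes
  P4: Income <- Industry -> Tenure -> UnionMember <- Ability <- Education -> UrbanRes
  P5: Income <- Industry -> UrbanRes
That exhausts the simple backdoor paths. Count: 5.

5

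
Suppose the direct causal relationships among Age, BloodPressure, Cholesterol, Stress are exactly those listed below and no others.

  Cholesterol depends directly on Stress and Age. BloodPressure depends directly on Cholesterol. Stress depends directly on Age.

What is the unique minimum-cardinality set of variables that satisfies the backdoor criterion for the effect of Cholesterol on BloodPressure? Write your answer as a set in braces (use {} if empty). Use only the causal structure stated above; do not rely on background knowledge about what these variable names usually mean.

{}

Variables eligible for adjustment (non-descendants of Cholesterol, excluding Cholesterol and BloodPressure): {Age, Stress}.
Backdoor paths from Cholesterol to BloodPressure:
  (none)
With no backdoor paths the empty set already satisfies the criterion, and it is trivially minimal.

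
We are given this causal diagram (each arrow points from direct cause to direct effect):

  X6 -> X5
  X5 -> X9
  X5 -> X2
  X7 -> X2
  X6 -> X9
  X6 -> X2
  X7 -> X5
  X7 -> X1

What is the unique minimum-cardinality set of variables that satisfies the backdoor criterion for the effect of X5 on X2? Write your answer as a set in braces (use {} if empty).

{X6, X7}

Variables eligible for adjustment (non-descendants of X5, excluding X5 and X2): {X1, X6, X7}.
Backdoor paths from X5 to X2:
  P1: X5 <- X6 -> X2
  P2: X5 <- X7 -> X2
The empty set is not sufficient: P1 (X5 <- X6 -> X2) has no collider blocking it and no conditioned non-collider, so it is open.
Try {X6, X7}:
  P1: blocked at fork node X6 ∈ conditioning set.
  P2: blocked at fork node X7 ∈ conditioning set.
{X6, X7} contains no descendant of X5 and blocks every backdoor path.
Every element of {X6, X7} is needed (dropping X6 leaves P1 open; dropping X7 leaves P2 open), so no proper subset is valid.
Among all size-2 subsets of the eligible variables, only {X6, X7} blocks every backdoor path, so it is the unique smallest valid adjustment set.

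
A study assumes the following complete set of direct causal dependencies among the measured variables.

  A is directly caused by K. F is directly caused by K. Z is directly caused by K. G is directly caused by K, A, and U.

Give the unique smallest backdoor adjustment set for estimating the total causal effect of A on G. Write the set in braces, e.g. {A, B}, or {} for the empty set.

{K}

Variables eligible for adjustment (non-descendants of A, excluding A and G): {F, K, U, Z}.
Backdoor paths from A to G:
  P1: A <- K -> G
The empty set is not sufficient: P1 (A <- K -> G) has no collider blocking it and no conditioned non-collider, so it is open.
Try {K}:
  P1: blocked at fork node K ∈ conditioning set.
{K} contains no descendant of A and blocks every backdoor path.
No other singleton works — e.g. {F} leaves P1 open — so {K} is the unique smallest valid adjustment set.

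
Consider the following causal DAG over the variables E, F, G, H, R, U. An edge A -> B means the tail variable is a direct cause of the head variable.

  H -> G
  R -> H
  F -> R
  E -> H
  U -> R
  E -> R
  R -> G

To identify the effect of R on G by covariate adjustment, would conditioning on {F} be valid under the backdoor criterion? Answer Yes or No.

No

Backdoor paths from R to G (paths whose first edge points into R):
  P1: R <- E -> H -> G
Condition 1 (no descendant of R in the set): holds — descendants of R are {G, H}; none are in {F}.
Condition 2 (every backdoor path blocked by {F}):
  P1: open — no interior node is in the conditioning set.
{F} does not satisfy the backdoor criterion.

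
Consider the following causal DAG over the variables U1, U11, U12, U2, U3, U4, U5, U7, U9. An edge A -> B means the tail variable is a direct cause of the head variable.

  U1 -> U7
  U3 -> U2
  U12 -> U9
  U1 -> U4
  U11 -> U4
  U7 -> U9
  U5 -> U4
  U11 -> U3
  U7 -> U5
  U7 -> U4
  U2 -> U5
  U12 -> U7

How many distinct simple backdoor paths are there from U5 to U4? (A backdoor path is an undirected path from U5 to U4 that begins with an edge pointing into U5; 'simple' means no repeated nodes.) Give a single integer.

3

A backdoor path from U5 to U4 is any simple undirected path whose first edge points into U5 (i.e. leaves U5 via a parent).
Parents of U5: {U2, U7}.
Enumerating:
  P1: U5 <- U2 <- U3 <- U11 -> U4
  P2: U5 <- U7 <- U1 -> U4
  P3: U5 <- U7 -> U4
That exhausts the simple backdoor paths. Count: 3.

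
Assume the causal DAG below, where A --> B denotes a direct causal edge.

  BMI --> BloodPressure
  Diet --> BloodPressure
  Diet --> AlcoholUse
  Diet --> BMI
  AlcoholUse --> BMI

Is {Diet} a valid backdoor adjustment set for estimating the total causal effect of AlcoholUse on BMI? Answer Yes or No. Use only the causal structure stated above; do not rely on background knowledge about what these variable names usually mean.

Backdoor paths from AlcoholUse to BMI (paths whose first edge points into AlcoholUse):
  P1: AlcoholUse <- Diet -> BMI
  P2: AlcoholUse <- Diet -> BloodPressure <- BMI
Condition 1 (no descendant of AlcoholUse in the set): holds — descendants of AlcoholUse are {BMI, BloodPressure}; none are in {Diet}.
Condition 2 (every backdoor path blocked by {Diet}):
  P1: blocked at fork node Diet ∈ conditioning set.
  P2: blocked at fork node Diet ∈ conditioning set.
{Diet} satisfies the backdoor criterion.

Yes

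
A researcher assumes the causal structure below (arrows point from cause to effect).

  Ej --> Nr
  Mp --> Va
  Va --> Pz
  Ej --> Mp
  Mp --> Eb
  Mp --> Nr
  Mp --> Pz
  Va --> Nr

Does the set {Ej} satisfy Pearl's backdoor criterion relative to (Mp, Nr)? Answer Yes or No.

Yes

Backdoor paths from Mp to Nr (paths whose first edge points into Mp):
  P1: Mp <- Ej -> Nr
Condition 1 (no descendant of Mp in the set): holds — descendants of Mp are {Eb, Nr, Pz, Va}; none are in {Ej}.
Condition 2 (every backdoor path blocked by {Ej}):
  P1: blocked at fork node Ej ∈ conditioning set.
{Ej} satisfies the backdoor criterion.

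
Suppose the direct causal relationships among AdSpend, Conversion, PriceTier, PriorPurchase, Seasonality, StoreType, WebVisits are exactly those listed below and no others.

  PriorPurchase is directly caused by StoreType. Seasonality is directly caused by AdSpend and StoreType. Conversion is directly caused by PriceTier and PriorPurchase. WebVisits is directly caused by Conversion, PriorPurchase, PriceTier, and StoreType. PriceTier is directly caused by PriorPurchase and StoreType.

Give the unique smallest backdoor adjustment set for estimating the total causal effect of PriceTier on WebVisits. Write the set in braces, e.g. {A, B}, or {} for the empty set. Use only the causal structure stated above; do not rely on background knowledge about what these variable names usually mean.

Variables eligible for adjustment (non-descendants of PriceTier, excluding PriceTier and WebVisits): {AdSpend, PriorPurchase, Seasonality, StoreType}.
Backdoor paths from PriceTier to WebVisits:
  P1: PriceTier <- StoreType -> PriorPurchase -> Conversion -> WebVisits
  P2: PriceTier <- StoreType -> PriorPurchase -> WebVisits
  P3: PriceTier <- StoreType -> WebVisits
  P4: PriceTier <- PriorPurchase <- StoreType -> WebVisits
  P5: PriceTier <- PriorPurchase -> Conversion -> WebVisits
  P6: PriceTier <- PriorPurchase -> WebVisits
The empty set is not sufficient: P1 (PriceTier <- StoreType -> PriorPurchase -> Conversion -> WebVisits) has no collider blocking it and no conditioned non-collider, so it is open.
Try {PriorPurchase, StoreType}:
  P1: blocked at fork node StoreType ∈ conditioning set.
  P2: blocked at fork node StoreType ∈ conditioning set.
  P3: blocked at fork node StoreType ∈ conditioning set.
  P4: blocked at chain node PriorPurchase ∈ conditioning set.
  P5: blocked at fork node PriorPurchase ∈ conditioning set.
  P6: blocked at fork node PriorPurchase ∈ conditioning set.
{PriorPurchase, StoreType} contains no descendant of PriceTier and blocks every backdoor path.
Every element of {PriorPurchase, StoreType} is needed (dropping PriorPurchase leaves P5 open; dropping StoreType leaves P3 open), so no proper subset is valid.
Among all size-2 subsets of the eligible variables, only {PriorPurchase, StoreType} blocks every backdoor path, so it is the unique smallest valid adjustment set.

{PriorPurchase, StoreType}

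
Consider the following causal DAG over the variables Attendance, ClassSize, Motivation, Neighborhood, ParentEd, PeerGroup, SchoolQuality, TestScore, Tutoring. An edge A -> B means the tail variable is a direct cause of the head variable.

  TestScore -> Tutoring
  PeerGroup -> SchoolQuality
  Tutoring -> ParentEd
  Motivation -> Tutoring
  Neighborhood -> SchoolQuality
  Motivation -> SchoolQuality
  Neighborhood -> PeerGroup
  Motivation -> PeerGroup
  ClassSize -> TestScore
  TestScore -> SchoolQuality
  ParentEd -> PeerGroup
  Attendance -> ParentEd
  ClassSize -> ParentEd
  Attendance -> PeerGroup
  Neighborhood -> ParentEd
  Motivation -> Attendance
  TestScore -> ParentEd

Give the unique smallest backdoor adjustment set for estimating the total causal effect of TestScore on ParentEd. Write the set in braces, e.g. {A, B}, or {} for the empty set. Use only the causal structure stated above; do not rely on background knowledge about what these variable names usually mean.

{ClassSize}

Variables eligible for adjustment (non-descendants of TestScore, excluding TestScore and ParentEd): {Attendance, ClassSize, Motivation, Neighborhood}.
Backdoor paths from TestScore to ParentEd:
  P1: TestScore <- ClassSize -> ParentEd
The empty set is not sufficient: P1 (TestScore <- ClassSize -> ParentEd) has no collider blocking it and no conditioned non-collider, so it is open.
Try {ClassSize}:
  P1: blocked at fork node ClassSize ∈ conditioning set.
{ClassSize} contains no descendant of TestScore and blocks every backdoor path.
No other singleton works — e.g. {Neighborhood} leaves P1 open — so {ClassSize} is the unique smallest valid adjustment set.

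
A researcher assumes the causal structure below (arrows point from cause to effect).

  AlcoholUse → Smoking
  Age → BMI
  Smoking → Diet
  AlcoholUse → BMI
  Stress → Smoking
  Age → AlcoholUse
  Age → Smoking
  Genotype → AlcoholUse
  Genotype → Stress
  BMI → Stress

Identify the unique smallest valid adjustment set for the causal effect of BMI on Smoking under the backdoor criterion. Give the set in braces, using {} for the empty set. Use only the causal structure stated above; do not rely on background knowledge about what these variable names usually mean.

{Age, AlcoholUse}

Variables eligible for adjustment (non-descendants of BMI, excluding BMI and Smoking): {Age, AlcoholUse, Genotype}.
Backdoor paths from BMI to Smoking:
  P1: BMI <- Age -> AlcoholUse <- Genotype -> Stress -> Smoking
  P2: BMI <- Age -> AlcoholUse -> Smoking
  P3: BMI <- Age -> Smoking
  P4: BMI <- AlcoholUse <- Age -> Smoking
  P5: BMI <- AlcoholUse <- Genotype -> Stress -> Smoking
  P6: BMI <- AlcoholUse -> Smoking
The empty set is not sufficient: P2 (BMI <- Age -> AlcoholUse -> Smoking) has no collider blocking it and no conditioned non-collider, so it is open.
Try {Age, AlcoholUse}:
  P1: blocked at fork node Age ∈ conditioning set.
  P2: blocked at fork node Age ∈ conditioning set.
  P3: blocked at fork node Age ∈ conditioning set.
  P4: blocked at chain node AlcoholUse ∈ conditioning set.
  P5: blocked at chain node AlcoholUse ∈ conditioning set.
  P6: blocked at fork node AlcoholUse ∈ conditioning set.
{Age, AlcoholUse} contains no descendant of BMI and blocks every backdoor path.
Every element of {Age, AlcoholUse} is needed (dropping Age leaves P1 open; dropping AlcoholUse leaves P5 open), so no proper subset is valid.
Among all size-2 subsets of the eligible variables, only {Age, AlcoholUse} blocks every backdoor path, so it is the unique smallest valid adjustment set.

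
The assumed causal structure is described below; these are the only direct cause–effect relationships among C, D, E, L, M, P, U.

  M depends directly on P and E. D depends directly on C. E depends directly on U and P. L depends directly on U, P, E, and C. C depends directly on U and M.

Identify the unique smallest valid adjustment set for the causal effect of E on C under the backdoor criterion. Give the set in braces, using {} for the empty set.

Variables eligible for adjustment (non-descendants of E, excluding E and C): {P, U}.
Backdoor paths from E to C:
  P1: E <- U -> C
  P2: E <- U -> L <- P -> M -> C
  P3: E <- U -> L <- C
  P4: E <- P -> M -> C
  P5: E <- P -> L <- U -> C
  P6: E <- P -> L <- C
The empty set is not sufficient: P1 (E <- U -> C) has no collider blocking it and no conditioned non-collider, so it is open.
Try {P, U}:
  P1: blocked at fork node U ∈ conditioning set.
  P2: blocked at fork node U ∈ conditioning set.
  P3: blocked at fork node U ∈ conditioning set.
  P4: blocked at fork node P ∈ conditioning set.
  P5: blocked at fork node P ∈ conditioning set.
  P6: blocked at fork node P ∈ conditioning set.
{P, U} contains no descendant of E and blocks every backdoor path.
Every element of {P, U} is needed (dropping P leaves P4 open; dropping U leaves P1 open), so no proper subset is valid.
Among all size-2 subsets of the eligible variables, only {P, U} blocks every backdoor path, so it is the unique smallest valid adjustment set.

{P, U}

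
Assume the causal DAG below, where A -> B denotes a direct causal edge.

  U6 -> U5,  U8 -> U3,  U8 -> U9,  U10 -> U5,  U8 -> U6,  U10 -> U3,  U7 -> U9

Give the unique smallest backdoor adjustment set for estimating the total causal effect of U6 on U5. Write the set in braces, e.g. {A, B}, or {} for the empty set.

Variables eligible for adjustment (non-descendants of U6, excluding U6 and U5): {U10, U3, U7, U8, U9}.
Backdoor paths from U6 to U5:
  P1: U6 <- U8 -> U3 <- U10 -> U5
Each backdoor path contains an unconditioned collider, so every path is already blocked with the empty conditioning set:
  P1: blocked at collider U3 (neither it nor any descendant is in the conditioning set).
The empty set is therefore the unique smallest valid set.

{}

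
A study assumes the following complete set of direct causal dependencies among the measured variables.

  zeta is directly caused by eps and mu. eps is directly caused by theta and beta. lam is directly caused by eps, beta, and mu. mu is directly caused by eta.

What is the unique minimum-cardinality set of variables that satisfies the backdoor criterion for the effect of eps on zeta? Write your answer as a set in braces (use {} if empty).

Variables eligible for adjustment (non-descendants of eps, excluding eps and zeta): {beta, eta, mu, theta}.
Backdoor paths from eps to zeta:
  P1: eps <- beta -> lam <- mu -> zeta
Each backdoor path contains an unconditioned collider, so every path is already blocked with the empty conditioning set:
  P1: blocked at collider lam (neither it nor any descendant is in the conditioning set).
The empty set is therefore the unique smallest valid set.

{}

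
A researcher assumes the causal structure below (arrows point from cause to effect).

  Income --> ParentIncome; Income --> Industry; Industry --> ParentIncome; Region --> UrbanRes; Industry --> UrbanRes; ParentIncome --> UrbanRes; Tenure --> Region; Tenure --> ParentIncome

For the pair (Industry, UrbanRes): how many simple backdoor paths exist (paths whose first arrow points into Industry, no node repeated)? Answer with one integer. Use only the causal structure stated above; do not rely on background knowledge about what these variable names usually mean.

2

A backdoor path from Industry to UrbanRes is any simple undirected path whose first edge points into Industry (i.e. leaves Industry via a parent).
Parents of Industry: {Income}.
Enumerating:
  P1: Industry <- Income -> ParentIncome <- Tenure -> Region -> UrbanRes
  P2: Industry <- Income -> ParentIncome -> UrbanRes
That exhausts the simple backdoor paths. Count: 2.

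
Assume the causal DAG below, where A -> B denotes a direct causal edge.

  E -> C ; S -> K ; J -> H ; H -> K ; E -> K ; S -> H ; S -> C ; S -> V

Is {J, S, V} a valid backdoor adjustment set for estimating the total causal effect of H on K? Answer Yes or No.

Yes

Backdoor paths from H to K (paths whose first edge points into H):
  P1: H <- S -> C <- E -> K
  P2: H <- S -> K
Condition 1 (no descendant of H in the set): holds — descendants of H are {K}; none are in {J, S, V}.
Condition 2 (every backdoor path blocked by {J, S, V}):
  P1: blocked at fork node S ∈ conditioning set.
  P2: blocked at fork node S ∈ conditioning set.
{J, S, V} satisfies the backdoor criterion.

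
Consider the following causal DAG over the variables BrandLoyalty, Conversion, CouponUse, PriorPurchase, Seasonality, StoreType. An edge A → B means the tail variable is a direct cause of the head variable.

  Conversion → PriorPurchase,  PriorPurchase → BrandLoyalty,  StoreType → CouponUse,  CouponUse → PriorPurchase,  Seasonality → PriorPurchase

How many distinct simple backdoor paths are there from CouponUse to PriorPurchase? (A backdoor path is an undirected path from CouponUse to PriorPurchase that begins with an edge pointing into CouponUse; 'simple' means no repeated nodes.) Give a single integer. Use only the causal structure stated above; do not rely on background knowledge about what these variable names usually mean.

A backdoor path from CouponUse to PriorPurchase is any simple undirected path whose first edge points into CouponUse (i.e. leaves CouponUse via a parent).
Parents of CouponUse: {StoreType}.
No simple path from any parent of CouponUse reaches PriorPurchase without revisiting CouponUse, so there are no backdoor paths.

0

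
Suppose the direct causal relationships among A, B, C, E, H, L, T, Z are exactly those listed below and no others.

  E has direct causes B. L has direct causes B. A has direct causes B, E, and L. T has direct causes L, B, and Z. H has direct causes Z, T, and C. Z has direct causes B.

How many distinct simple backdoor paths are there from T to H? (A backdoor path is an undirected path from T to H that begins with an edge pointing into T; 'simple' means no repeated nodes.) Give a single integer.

A backdoor path from T to H is any simple undirected path whose first edge points into T (i.e. leaves T via a parent).
Parents of T: {B, L, Z}.
Enumerating:
  P1: T <- B -> Z -> H
  P2: T <- Z -> H
  P3: T <- L <- B -> Z -> H
  P4: T <- L -> A <- B -> Z -> H
  P5: T <- L -> A <- E <- B -> Z -> H
That exhausts the simple backdoor paths. Count: 5.

5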